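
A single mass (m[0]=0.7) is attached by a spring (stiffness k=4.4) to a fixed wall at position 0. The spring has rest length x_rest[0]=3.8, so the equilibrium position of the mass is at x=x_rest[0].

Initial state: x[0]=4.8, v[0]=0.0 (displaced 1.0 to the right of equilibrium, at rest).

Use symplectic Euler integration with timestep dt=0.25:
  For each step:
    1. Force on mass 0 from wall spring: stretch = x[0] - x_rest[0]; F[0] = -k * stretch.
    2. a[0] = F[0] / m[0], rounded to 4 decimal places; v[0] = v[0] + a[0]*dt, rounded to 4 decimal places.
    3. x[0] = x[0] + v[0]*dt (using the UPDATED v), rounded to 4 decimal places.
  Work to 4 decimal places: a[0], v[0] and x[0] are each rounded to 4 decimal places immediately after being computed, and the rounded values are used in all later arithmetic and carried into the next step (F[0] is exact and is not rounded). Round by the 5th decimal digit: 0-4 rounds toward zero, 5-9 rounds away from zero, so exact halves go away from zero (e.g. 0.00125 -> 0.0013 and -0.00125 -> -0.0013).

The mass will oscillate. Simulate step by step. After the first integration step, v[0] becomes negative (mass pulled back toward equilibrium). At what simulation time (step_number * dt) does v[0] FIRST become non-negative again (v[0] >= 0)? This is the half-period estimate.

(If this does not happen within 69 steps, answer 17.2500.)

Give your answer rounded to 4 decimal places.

Answer: 1.2500

Derivation:
Step 0: x=[4.8000] v=[0.0000]
Step 1: x=[4.4072] v=[-1.5714]
Step 2: x=[3.7758] v=[-2.5256]
Step 3: x=[3.1539] v=[-2.4876]
Step 4: x=[2.7858] v=[-1.4723]
Step 5: x=[2.8162] v=[0.1215]
First v>=0 after going negative at step 5, time=1.2500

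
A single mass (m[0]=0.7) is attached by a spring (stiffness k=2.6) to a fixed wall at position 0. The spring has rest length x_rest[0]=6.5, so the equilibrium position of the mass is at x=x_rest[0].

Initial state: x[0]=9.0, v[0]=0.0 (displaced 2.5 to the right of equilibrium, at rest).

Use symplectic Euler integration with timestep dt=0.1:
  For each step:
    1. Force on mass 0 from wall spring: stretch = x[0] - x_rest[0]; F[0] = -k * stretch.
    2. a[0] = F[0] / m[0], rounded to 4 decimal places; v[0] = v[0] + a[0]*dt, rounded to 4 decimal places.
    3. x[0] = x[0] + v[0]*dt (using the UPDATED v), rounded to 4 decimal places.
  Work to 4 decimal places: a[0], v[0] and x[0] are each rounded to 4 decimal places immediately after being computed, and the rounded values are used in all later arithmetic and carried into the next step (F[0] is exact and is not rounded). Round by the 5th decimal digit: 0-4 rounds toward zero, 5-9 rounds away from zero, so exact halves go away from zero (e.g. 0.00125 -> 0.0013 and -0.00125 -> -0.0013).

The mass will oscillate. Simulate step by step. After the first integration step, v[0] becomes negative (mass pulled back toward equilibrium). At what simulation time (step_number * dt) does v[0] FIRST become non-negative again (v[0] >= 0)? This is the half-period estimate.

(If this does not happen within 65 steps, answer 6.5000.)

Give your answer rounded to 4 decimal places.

Step 0: x=[9.0000] v=[0.0000]
Step 1: x=[8.9071] v=[-0.9286]
Step 2: x=[8.7248] v=[-1.8227]
Step 3: x=[8.4599] v=[-2.6491]
Step 4: x=[8.1222] v=[-3.3771]
Step 5: x=[7.7242] v=[-3.9796]
Step 6: x=[7.2808] v=[-4.4343]
Step 7: x=[6.8084] v=[-4.7243]
Step 8: x=[6.3245] v=[-4.8389]
Step 9: x=[5.8471] v=[-4.7737]
Step 10: x=[5.3940] v=[-4.5312]
Step 11: x=[4.9820] v=[-4.1204]
Step 12: x=[4.6263] v=[-3.5566]
Step 13: x=[4.3402] v=[-2.8607]
Step 14: x=[4.1344] v=[-2.0585]
Step 15: x=[4.0164] v=[-1.1799]
Step 16: x=[3.9907] v=[-0.2574]
Step 17: x=[4.0582] v=[0.6746]
First v>=0 after going negative at step 17, time=1.7000

Answer: 1.7000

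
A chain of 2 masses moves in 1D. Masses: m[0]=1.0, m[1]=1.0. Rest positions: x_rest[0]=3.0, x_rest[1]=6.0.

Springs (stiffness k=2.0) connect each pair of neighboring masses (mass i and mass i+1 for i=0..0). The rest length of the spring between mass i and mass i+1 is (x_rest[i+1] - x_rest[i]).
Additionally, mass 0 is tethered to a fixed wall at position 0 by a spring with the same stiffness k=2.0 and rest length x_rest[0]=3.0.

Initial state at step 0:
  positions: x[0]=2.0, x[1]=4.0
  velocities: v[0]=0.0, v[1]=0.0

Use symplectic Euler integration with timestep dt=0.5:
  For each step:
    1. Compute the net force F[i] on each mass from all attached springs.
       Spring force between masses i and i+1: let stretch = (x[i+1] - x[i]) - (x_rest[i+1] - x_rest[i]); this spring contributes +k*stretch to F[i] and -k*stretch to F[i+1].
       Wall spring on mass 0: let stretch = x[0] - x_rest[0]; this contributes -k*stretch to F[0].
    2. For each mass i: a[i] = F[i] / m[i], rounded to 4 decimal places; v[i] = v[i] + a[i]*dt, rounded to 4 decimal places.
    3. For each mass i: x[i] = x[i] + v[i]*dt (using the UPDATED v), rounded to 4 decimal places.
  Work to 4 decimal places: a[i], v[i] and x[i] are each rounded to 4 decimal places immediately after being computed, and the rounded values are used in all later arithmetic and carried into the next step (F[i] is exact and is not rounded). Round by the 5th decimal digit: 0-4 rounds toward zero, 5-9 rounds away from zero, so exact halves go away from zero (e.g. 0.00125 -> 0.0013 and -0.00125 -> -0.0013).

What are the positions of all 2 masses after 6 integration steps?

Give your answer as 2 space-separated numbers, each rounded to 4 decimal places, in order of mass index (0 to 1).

Step 0: x=[2.0000 4.0000] v=[0.0000 0.0000]
Step 1: x=[2.0000 4.5000] v=[0.0000 1.0000]
Step 2: x=[2.2500 5.2500] v=[0.5000 1.5000]
Step 3: x=[2.8750 6.0000] v=[1.2500 1.5000]
Step 4: x=[3.6250 6.6875] v=[1.5000 1.3750]
Step 5: x=[4.0938 7.3438] v=[0.9375 1.3125]
Step 6: x=[4.1407 7.8751] v=[0.0937 1.0625]

Answer: 4.1407 7.8751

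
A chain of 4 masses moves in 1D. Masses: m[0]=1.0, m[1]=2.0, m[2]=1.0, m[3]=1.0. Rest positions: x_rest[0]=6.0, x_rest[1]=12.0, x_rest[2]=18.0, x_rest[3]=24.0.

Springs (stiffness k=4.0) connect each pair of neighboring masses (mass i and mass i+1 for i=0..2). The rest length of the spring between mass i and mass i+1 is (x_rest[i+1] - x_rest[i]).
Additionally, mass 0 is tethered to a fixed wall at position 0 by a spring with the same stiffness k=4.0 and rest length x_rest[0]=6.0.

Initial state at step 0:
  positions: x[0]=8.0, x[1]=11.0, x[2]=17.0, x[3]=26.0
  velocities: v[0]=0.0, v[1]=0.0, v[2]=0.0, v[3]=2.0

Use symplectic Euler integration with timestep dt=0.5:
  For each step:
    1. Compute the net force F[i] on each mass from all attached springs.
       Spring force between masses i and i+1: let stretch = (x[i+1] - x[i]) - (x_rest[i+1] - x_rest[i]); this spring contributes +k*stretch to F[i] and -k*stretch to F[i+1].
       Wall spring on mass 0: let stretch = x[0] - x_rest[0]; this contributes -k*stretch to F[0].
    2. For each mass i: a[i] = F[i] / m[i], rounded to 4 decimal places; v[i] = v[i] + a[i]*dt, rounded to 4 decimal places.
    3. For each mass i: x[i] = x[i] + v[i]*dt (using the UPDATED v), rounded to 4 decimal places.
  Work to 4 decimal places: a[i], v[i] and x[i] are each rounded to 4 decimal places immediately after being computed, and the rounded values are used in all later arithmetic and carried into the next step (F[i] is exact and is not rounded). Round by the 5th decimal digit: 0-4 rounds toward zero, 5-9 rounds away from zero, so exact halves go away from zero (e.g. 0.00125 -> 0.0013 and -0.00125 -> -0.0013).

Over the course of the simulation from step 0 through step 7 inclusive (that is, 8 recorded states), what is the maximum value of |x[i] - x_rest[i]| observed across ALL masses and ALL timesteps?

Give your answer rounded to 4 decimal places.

Step 0: x=[8.0000 11.0000 17.0000 26.0000] v=[0.0000 0.0000 0.0000 2.0000]
Step 1: x=[3.0000 12.5000 20.0000 24.0000] v=[-10.0000 3.0000 6.0000 -4.0000]
Step 2: x=[4.5000 13.0000 19.5000 24.0000] v=[3.0000 1.0000 -1.0000 0.0000]
Step 3: x=[10.0000 12.5000 17.0000 25.5000] v=[11.0000 -1.0000 -5.0000 3.0000]
Step 4: x=[8.0000 13.0000 18.5000 24.5000] v=[-4.0000 1.0000 3.0000 -2.0000]
Step 5: x=[3.0000 13.7500 20.5000 23.5000] v=[-10.0000 1.5000 4.0000 -2.0000]
Step 6: x=[5.7500 12.5000 18.7500 25.5000] v=[5.5000 -2.5000 -3.5000 4.0000]
Step 7: x=[9.5000 11.0000 17.5000 26.7500] v=[7.5000 -3.0000 -2.5000 2.5000]
Max displacement = 4.0000

Answer: 4.0000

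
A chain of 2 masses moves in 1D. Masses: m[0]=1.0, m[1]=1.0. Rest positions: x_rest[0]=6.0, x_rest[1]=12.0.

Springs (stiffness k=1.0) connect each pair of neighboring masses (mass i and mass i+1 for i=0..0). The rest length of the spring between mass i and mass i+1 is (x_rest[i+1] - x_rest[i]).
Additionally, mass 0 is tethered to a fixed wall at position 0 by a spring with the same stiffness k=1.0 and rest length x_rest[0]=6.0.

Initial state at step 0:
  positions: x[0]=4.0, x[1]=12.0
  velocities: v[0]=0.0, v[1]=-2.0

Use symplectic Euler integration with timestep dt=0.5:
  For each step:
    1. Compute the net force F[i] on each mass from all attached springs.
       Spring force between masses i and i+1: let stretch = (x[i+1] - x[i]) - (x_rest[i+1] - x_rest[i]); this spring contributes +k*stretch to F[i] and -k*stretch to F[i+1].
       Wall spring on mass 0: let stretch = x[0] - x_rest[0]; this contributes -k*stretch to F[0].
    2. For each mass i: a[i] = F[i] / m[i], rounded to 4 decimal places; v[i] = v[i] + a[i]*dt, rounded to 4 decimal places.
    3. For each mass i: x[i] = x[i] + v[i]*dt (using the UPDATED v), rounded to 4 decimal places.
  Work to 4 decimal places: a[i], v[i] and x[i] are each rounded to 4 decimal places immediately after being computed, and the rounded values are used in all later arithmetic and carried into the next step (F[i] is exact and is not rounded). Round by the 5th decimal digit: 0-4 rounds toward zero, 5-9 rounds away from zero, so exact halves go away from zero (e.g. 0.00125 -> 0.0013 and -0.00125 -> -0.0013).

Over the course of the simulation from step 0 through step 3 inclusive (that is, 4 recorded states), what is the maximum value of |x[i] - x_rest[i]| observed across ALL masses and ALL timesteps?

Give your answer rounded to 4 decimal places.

Step 0: x=[4.0000 12.0000] v=[0.0000 -2.0000]
Step 1: x=[5.0000 10.5000] v=[2.0000 -3.0000]
Step 2: x=[6.1250 9.1250] v=[2.2500 -2.7500]
Step 3: x=[6.4688 8.5000] v=[0.6875 -1.2500]
Max displacement = 3.5000

Answer: 3.5000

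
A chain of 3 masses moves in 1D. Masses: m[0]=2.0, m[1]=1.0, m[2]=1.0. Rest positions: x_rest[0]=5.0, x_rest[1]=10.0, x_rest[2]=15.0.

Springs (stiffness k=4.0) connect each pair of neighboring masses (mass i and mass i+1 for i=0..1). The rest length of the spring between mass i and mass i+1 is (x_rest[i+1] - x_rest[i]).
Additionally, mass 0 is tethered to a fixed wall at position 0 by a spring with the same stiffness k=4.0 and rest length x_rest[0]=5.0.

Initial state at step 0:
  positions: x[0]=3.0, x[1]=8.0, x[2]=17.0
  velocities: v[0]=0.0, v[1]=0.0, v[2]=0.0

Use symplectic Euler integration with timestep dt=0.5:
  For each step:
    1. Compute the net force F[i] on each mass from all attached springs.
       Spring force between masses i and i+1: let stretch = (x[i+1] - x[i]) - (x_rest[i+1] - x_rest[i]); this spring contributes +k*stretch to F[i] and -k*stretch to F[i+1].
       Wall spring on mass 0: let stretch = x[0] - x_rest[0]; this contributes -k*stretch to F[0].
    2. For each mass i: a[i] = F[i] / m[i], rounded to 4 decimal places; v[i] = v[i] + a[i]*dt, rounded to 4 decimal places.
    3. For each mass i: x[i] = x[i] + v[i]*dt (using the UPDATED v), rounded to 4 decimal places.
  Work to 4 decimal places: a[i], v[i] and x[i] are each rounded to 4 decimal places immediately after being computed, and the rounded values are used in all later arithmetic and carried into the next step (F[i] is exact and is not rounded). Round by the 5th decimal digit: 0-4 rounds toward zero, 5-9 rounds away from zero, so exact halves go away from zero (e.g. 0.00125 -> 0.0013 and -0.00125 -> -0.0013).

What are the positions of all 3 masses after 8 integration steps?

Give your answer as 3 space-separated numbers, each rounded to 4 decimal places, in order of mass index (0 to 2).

Answer: 7.1250 11.3750 13.2500

Derivation:
Step 0: x=[3.0000 8.0000 17.0000] v=[0.0000 0.0000 0.0000]
Step 1: x=[4.0000 12.0000 13.0000] v=[2.0000 8.0000 -8.0000]
Step 2: x=[7.0000 9.0000 13.0000] v=[6.0000 -6.0000 0.0000]
Step 3: x=[7.5000 8.0000 14.0000] v=[1.0000 -2.0000 2.0000]
Step 4: x=[4.5000 12.5000 14.0000] v=[-6.0000 9.0000 0.0000]
Step 5: x=[3.2500 10.5000 17.5000] v=[-2.5000 -4.0000 7.0000]
Step 6: x=[4.0000 8.2500 19.0000] v=[1.5000 -4.5000 3.0000]
Step 7: x=[4.8750 12.5000 14.7500] v=[1.7500 8.5000 -8.5000]
Step 8: x=[7.1250 11.3750 13.2500] v=[4.5000 -2.2500 -3.0000]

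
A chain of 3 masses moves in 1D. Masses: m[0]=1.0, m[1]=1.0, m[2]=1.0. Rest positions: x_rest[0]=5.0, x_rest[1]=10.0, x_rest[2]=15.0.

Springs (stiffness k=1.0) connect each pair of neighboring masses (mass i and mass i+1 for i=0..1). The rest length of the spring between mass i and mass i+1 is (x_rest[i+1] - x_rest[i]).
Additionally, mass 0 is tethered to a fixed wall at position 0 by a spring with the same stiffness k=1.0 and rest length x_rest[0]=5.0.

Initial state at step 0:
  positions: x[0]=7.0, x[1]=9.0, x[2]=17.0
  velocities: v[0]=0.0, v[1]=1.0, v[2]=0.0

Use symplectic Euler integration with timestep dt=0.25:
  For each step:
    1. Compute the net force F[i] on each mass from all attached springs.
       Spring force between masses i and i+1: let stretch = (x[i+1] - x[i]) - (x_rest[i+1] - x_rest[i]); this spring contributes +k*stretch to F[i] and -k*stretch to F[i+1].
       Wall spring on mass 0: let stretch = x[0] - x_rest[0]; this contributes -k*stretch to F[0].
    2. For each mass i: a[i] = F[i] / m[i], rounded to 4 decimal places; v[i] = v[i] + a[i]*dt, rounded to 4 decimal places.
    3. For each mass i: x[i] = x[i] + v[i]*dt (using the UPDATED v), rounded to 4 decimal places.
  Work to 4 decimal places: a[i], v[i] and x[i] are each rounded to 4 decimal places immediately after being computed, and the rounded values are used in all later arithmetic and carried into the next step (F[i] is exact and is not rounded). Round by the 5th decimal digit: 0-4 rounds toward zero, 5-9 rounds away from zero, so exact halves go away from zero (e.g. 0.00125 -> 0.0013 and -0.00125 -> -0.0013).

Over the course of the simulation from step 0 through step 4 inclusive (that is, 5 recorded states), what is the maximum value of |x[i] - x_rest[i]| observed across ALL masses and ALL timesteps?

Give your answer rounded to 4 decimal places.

Answer: 2.4075

Derivation:
Step 0: x=[7.0000 9.0000 17.0000] v=[0.0000 1.0000 0.0000]
Step 1: x=[6.6875 9.6250 16.8125] v=[-1.2500 2.5000 -0.7500]
Step 2: x=[6.1406 10.5156 16.4883] v=[-2.1875 3.5625 -1.2969]
Step 3: x=[5.4834 11.5061 16.1033] v=[-2.6289 3.9619 -1.5401]
Step 4: x=[4.8599 12.4075 15.7435] v=[-2.4941 3.6055 -1.4394]
Max displacement = 2.4075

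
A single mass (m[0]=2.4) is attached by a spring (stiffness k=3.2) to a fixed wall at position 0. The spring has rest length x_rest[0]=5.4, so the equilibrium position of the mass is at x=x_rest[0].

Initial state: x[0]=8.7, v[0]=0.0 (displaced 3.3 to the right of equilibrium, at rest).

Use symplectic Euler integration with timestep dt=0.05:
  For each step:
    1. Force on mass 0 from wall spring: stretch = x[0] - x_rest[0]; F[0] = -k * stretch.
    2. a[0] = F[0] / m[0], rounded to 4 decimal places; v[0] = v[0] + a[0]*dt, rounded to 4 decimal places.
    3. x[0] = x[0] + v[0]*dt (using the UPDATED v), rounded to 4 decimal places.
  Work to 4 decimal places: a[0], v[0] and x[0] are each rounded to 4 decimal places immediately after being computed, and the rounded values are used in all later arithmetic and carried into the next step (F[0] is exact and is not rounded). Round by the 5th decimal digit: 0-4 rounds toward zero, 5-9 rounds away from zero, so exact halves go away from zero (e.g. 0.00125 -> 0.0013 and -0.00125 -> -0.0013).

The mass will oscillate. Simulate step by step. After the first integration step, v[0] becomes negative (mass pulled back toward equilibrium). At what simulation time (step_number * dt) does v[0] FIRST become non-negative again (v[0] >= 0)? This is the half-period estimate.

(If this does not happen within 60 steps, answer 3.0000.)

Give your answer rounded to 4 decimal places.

Step 0: x=[8.7000] v=[0.0000]
Step 1: x=[8.6890] v=[-0.2200]
Step 2: x=[8.6670] v=[-0.4393]
Step 3: x=[8.6341] v=[-0.6571]
Step 4: x=[8.5905] v=[-0.8727]
Step 5: x=[8.5362] v=[-1.0854]
Step 6: x=[8.4715] v=[-1.2945]
Step 7: x=[8.3965] v=[-1.4993]
Step 8: x=[8.3115] v=[-1.6991]
Step 9: x=[8.2168] v=[-1.8932]
Step 10: x=[8.1128] v=[-2.0810]
Step 11: x=[7.9997] v=[-2.2619]
Step 12: x=[7.8779] v=[-2.4352]
Step 13: x=[7.7479] v=[-2.6004]
Step 14: x=[7.6101] v=[-2.7569]
Step 15: x=[7.4649] v=[-2.9042]
Step 16: x=[7.3128] v=[-3.0419]
Step 17: x=[7.1543] v=[-3.1694]
Step 18: x=[6.9900] v=[-3.2864]
Step 19: x=[6.8204] v=[-3.3924]
Step 20: x=[6.6460] v=[-3.4871]
Step 21: x=[6.4675] v=[-3.5702]
Step 22: x=[6.2854] v=[-3.6414]
Step 23: x=[6.1004] v=[-3.7004]
Step 24: x=[5.9130] v=[-3.7471]
Step 25: x=[5.7239] v=[-3.7813]
Step 26: x=[5.5338] v=[-3.8029]
Step 27: x=[5.3432] v=[-3.8118]
Step 28: x=[5.1528] v=[-3.8080]
Step 29: x=[4.9632] v=[-3.7915]
Step 30: x=[4.7751] v=[-3.7624]
Step 31: x=[4.5891] v=[-3.7207]
Step 32: x=[4.4058] v=[-3.6666]
Step 33: x=[4.2258] v=[-3.6003]
Step 34: x=[4.0497] v=[-3.5220]
Step 35: x=[3.8781] v=[-3.4320]
Step 36: x=[3.7116] v=[-3.3305]
Step 37: x=[3.5507] v=[-3.2179]
Step 38: x=[3.3960] v=[-3.0946]
Step 39: x=[3.2480] v=[-2.9610]
Step 40: x=[3.1071] v=[-2.8175]
Step 41: x=[2.9739] v=[-2.6646]
Step 42: x=[2.8488] v=[-2.5029]
Step 43: x=[2.7322] v=[-2.3328]
Step 44: x=[2.6245] v=[-2.1549]
Step 45: x=[2.5260] v=[-1.9699]
Step 46: x=[2.4371] v=[-1.7783]
Step 47: x=[2.3581] v=[-1.5808]
Step 48: x=[2.2892] v=[-1.3780]
Step 49: x=[2.2307] v=[-1.1706]
Step 50: x=[2.1827] v=[-0.9593]
Step 51: x=[2.1455] v=[-0.7448]
Step 52: x=[2.1191] v=[-0.5278]
Step 53: x=[2.1036] v=[-0.3091]
Step 54: x=[2.0991] v=[-0.0893]
Step 55: x=[2.1056] v=[0.1308]
First v>=0 after going negative at step 55, time=2.7500

Answer: 2.7500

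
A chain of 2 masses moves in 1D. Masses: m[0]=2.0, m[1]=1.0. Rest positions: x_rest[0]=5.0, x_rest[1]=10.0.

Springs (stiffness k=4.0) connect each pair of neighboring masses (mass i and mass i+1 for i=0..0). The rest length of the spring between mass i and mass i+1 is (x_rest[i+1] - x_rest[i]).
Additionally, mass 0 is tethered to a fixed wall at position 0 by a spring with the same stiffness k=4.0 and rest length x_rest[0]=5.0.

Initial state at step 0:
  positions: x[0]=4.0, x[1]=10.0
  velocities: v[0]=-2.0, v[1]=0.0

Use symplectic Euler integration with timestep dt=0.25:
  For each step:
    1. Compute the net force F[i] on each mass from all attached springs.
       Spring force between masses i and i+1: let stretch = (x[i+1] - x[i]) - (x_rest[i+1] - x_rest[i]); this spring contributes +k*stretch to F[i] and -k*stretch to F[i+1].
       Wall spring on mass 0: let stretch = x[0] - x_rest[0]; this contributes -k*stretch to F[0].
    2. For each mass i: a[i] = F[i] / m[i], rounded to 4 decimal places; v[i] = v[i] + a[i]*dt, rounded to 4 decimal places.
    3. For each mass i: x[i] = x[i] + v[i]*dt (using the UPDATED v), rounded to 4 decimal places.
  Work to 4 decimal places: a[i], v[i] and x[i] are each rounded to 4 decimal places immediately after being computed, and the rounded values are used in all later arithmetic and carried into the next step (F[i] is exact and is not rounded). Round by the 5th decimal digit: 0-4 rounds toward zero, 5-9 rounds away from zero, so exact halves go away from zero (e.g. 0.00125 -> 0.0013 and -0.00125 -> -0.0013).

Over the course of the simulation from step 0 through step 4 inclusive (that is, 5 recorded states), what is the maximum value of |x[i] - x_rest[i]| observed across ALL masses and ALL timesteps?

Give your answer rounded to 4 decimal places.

Step 0: x=[4.0000 10.0000] v=[-2.0000 0.0000]
Step 1: x=[3.7500 9.7500] v=[-1.0000 -1.0000]
Step 2: x=[3.7813 9.2500] v=[0.1250 -2.0000]
Step 3: x=[4.0235 8.6328] v=[0.9687 -2.4687]
Step 4: x=[4.3389 8.1133] v=[1.2616 -2.0780]
Max displacement = 1.8867

Answer: 1.8867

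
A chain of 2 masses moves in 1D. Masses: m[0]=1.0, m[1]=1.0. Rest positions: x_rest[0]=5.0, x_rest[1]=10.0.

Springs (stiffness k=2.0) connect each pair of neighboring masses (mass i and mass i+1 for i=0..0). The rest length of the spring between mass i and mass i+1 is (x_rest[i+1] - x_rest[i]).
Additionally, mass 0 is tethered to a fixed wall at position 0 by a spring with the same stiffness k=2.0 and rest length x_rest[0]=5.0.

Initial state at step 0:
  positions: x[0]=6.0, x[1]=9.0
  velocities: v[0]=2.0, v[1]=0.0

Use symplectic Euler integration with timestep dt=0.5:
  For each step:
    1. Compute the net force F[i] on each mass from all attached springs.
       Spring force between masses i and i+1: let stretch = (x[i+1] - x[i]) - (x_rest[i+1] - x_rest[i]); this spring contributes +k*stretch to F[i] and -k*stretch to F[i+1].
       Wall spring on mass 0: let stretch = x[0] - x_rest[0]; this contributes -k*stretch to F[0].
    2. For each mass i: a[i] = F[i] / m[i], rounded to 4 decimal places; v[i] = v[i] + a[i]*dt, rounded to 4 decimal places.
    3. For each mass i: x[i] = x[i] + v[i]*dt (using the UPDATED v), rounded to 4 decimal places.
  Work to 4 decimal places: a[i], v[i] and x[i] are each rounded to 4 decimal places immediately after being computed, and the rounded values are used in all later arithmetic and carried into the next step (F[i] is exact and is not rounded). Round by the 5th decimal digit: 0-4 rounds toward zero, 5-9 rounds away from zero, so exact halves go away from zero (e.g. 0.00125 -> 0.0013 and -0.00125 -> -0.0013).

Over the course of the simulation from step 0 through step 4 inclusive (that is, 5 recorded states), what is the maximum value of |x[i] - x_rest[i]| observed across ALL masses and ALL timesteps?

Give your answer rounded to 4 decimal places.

Answer: 1.6250

Derivation:
Step 0: x=[6.0000 9.0000] v=[2.0000 0.0000]
Step 1: x=[5.5000 10.0000] v=[-1.0000 2.0000]
Step 2: x=[4.5000 11.2500] v=[-2.0000 2.5000]
Step 3: x=[4.6250 11.6250] v=[0.2500 0.7500]
Step 4: x=[5.9375 11.0000] v=[2.6250 -1.2500]
Max displacement = 1.6250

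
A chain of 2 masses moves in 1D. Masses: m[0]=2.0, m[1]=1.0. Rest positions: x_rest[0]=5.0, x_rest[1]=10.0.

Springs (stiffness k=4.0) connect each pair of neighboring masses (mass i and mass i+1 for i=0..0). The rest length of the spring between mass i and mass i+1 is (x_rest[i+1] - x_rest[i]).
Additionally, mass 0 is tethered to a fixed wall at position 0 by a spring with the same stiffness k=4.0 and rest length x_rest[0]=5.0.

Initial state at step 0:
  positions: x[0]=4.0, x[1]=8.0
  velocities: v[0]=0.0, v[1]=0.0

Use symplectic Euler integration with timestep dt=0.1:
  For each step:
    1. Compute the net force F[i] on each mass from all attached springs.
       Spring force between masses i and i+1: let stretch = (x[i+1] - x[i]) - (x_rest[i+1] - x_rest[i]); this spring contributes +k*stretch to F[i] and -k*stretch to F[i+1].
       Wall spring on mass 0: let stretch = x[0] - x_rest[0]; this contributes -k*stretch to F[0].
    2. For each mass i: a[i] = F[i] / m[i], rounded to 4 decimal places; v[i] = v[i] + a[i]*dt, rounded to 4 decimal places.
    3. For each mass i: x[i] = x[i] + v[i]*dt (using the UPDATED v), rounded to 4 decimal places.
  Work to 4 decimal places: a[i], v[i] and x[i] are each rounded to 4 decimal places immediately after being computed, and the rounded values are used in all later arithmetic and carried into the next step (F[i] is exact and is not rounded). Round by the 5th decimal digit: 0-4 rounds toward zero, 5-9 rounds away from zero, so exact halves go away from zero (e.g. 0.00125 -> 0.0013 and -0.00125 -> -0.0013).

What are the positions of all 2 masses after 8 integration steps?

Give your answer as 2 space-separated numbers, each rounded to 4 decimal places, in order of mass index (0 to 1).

Step 0: x=[4.0000 8.0000] v=[0.0000 0.0000]
Step 1: x=[4.0000 8.0400] v=[0.0000 0.4000]
Step 2: x=[4.0008 8.1184] v=[0.0080 0.7840]
Step 3: x=[4.0039 8.2321] v=[0.0314 1.1370]
Step 4: x=[4.0115 8.3767] v=[0.0763 1.4457]
Step 5: x=[4.0262 8.5467] v=[0.1470 1.6996]
Step 6: x=[4.0508 8.7358] v=[0.2459 1.8914]
Step 7: x=[4.0881 8.9375] v=[0.3727 2.0174]
Step 8: x=[4.1406 9.1453] v=[0.5250 2.0776]

Answer: 4.1406 9.1453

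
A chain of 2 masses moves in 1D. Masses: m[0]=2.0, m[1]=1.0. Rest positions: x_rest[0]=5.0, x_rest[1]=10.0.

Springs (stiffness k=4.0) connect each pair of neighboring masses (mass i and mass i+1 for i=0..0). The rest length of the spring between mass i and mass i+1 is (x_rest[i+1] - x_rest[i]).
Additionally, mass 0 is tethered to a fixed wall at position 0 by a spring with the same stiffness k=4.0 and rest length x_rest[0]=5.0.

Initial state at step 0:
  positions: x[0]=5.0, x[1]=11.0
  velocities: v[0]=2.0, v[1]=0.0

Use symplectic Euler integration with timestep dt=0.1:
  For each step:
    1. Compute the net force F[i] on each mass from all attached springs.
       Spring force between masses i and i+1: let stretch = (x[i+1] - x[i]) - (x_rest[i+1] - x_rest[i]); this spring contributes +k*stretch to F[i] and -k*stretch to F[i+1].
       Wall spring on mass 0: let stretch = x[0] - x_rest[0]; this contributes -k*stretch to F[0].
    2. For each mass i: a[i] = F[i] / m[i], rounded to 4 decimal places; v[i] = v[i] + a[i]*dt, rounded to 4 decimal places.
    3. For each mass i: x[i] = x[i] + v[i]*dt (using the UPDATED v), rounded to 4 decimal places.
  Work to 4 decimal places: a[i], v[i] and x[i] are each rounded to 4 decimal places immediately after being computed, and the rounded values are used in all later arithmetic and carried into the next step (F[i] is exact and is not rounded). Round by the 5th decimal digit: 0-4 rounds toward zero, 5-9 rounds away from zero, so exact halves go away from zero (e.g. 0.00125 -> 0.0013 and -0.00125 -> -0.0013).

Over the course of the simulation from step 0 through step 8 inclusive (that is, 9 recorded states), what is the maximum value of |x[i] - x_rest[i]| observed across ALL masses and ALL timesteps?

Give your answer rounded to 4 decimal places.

Answer: 1.4709

Derivation:
Step 0: x=[5.0000 11.0000] v=[2.0000 0.0000]
Step 1: x=[5.2200 10.9600] v=[2.2000 -0.4000]
Step 2: x=[5.4504 10.8904] v=[2.3040 -0.6960]
Step 3: x=[5.6806 10.8032] v=[2.3019 -0.8720]
Step 4: x=[5.8996 10.7111] v=[2.1903 -0.9210]
Step 5: x=[6.0969 10.6265] v=[1.9727 -0.8456]
Step 6: x=[6.2628 10.5608] v=[1.6592 -0.6574]
Step 7: x=[6.3894 10.5231] v=[1.2662 -0.3766]
Step 8: x=[6.4709 10.5201] v=[0.8151 -0.0301]
Max displacement = 1.4709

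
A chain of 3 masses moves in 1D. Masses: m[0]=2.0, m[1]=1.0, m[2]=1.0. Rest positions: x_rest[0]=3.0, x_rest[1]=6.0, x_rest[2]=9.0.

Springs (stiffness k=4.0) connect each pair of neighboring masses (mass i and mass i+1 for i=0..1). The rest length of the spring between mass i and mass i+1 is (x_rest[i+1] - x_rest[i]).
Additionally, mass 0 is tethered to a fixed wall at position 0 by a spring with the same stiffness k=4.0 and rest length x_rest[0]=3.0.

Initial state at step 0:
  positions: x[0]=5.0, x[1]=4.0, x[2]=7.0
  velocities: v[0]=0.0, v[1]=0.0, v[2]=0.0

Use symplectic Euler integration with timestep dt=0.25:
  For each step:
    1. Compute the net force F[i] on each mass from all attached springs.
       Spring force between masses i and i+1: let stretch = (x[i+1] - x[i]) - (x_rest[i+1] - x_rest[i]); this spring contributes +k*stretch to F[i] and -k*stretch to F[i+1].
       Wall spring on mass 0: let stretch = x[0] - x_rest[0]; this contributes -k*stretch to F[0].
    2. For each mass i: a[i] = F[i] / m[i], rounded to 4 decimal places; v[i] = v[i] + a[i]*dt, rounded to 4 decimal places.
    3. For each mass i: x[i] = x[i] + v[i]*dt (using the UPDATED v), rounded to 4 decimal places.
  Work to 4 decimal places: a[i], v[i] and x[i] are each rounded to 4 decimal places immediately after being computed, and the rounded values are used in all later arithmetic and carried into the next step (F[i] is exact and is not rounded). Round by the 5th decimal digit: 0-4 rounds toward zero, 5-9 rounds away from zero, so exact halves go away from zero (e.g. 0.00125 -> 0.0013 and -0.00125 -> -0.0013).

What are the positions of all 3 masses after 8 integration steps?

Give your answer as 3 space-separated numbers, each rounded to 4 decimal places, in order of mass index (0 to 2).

Step 0: x=[5.0000 4.0000 7.0000] v=[0.0000 0.0000 0.0000]
Step 1: x=[4.2500 5.0000 7.0000] v=[-3.0000 4.0000 0.0000]
Step 2: x=[3.0625 6.3125 7.2500] v=[-4.7500 5.2500 1.0000]
Step 3: x=[1.8984 7.0469 8.0156] v=[-4.6563 2.9375 3.0625]
Step 4: x=[1.1406 6.7363 9.2891] v=[-3.0313 -1.2423 5.0938]
Step 5: x=[0.9397 5.6650 10.6744] v=[-0.8038 -4.2852 5.5410]
Step 6: x=[1.2120 4.6647 11.5573] v=[1.0890 -4.0011 3.5316]
Step 7: x=[1.7644 4.5244 11.4671] v=[2.2094 -0.5612 -0.3610]
Step 8: x=[2.4412 5.4298 10.3912] v=[2.7072 3.6215 -4.3037]

Answer: 2.4412 5.4298 10.3912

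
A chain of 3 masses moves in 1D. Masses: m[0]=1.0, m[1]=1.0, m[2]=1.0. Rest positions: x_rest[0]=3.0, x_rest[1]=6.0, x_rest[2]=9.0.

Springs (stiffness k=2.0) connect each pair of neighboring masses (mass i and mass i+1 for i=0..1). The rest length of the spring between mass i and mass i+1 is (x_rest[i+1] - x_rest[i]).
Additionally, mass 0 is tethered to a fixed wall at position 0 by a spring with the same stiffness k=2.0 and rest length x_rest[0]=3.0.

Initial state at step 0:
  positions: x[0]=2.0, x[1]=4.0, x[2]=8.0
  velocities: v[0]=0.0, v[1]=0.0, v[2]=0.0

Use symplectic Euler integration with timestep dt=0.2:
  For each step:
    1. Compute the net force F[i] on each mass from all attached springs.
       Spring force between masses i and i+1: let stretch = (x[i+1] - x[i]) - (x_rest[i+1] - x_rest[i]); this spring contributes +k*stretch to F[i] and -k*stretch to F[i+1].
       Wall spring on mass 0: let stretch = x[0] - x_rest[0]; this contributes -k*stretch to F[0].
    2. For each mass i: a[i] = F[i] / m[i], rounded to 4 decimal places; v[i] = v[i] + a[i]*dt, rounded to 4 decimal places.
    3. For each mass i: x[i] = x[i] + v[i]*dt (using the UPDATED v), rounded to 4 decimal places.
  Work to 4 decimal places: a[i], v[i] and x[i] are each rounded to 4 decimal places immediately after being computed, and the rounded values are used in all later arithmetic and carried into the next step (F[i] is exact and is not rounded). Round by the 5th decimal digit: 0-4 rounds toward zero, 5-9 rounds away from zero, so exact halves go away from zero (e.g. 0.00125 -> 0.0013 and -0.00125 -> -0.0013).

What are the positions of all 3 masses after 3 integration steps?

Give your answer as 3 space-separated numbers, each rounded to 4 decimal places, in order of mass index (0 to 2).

Answer: 2.0594 4.8077 7.6119

Derivation:
Step 0: x=[2.0000 4.0000 8.0000] v=[0.0000 0.0000 0.0000]
Step 1: x=[2.0000 4.1600 7.9200] v=[0.0000 0.8000 -0.4000]
Step 2: x=[2.0128 4.4480 7.7792] v=[0.0640 1.4400 -0.7040]
Step 3: x=[2.0594 4.8077 7.6119] v=[0.2330 1.7984 -0.8365]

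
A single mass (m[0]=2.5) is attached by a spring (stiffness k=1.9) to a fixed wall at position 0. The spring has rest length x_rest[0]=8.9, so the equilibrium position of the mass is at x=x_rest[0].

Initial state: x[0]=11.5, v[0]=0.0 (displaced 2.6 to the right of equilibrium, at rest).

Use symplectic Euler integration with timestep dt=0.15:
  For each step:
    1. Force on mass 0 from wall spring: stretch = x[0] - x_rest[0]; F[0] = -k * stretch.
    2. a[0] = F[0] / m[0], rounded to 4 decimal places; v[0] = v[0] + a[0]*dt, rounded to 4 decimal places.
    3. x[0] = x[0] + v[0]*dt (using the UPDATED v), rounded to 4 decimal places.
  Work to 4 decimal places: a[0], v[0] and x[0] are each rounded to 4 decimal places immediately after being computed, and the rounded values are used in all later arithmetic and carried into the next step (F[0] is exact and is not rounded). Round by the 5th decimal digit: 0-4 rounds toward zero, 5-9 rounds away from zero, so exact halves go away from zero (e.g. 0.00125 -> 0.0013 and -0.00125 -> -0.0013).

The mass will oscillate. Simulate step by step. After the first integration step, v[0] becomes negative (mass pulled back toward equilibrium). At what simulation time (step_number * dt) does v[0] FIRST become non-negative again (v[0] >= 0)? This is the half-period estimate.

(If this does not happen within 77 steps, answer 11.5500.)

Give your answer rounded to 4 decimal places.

Answer: 3.7500

Derivation:
Step 0: x=[11.5000] v=[0.0000]
Step 1: x=[11.4555] v=[-0.2964]
Step 2: x=[11.3673] v=[-0.5877]
Step 3: x=[11.2370] v=[-0.8690]
Step 4: x=[11.0667] v=[-1.1354]
Step 5: x=[10.8593] v=[-1.3824]
Step 6: x=[10.6184] v=[-1.6058]
Step 7: x=[10.3481] v=[-1.8017]
Step 8: x=[10.0531] v=[-1.9668]
Step 9: x=[9.7384] v=[-2.0983]
Step 10: x=[9.4093] v=[-2.1939]
Step 11: x=[9.0715] v=[-2.2520]
Step 12: x=[8.7308] v=[-2.2715]
Step 13: x=[8.3930] v=[-2.2522]
Step 14: x=[8.0638] v=[-2.1944]
Step 15: x=[7.7489] v=[-2.0991]
Step 16: x=[7.4537] v=[-1.9679]
Step 17: x=[7.1833] v=[-1.8030]
Step 18: x=[6.9422] v=[-1.6073]
Step 19: x=[6.7346] v=[-1.3841]
Step 20: x=[6.5640] v=[-1.1372]
Step 21: x=[6.4334] v=[-0.8709]
Step 22: x=[6.3449] v=[-0.5897]
Step 23: x=[6.3001] v=[-0.2984]
Step 24: x=[6.2998] v=[-0.0020]
Step 25: x=[6.3440] v=[0.2944]
First v>=0 after going negative at step 25, time=3.7500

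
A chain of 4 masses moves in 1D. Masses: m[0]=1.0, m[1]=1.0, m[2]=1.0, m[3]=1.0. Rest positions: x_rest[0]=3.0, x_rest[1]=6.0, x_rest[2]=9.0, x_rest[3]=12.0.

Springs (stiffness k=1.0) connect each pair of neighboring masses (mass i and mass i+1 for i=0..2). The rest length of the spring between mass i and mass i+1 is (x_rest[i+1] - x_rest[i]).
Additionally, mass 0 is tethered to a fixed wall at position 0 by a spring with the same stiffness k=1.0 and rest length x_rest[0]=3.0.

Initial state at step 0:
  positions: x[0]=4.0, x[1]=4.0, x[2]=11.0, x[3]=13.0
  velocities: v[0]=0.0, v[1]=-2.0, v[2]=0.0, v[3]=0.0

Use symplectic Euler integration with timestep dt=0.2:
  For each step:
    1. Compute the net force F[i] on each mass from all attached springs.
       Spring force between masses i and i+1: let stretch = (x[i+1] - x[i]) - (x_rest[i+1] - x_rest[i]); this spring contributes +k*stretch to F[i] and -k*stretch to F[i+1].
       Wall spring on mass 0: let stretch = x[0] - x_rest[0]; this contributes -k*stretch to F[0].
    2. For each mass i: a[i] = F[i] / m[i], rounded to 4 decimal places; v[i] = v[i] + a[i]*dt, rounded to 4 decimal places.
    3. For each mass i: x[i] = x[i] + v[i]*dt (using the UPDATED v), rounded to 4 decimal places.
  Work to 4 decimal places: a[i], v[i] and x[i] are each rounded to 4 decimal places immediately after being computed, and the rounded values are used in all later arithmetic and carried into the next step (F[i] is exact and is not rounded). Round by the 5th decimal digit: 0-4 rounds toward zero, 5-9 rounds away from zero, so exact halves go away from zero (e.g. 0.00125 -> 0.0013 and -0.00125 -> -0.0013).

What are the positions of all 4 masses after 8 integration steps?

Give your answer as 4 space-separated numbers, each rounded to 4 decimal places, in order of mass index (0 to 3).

Answer: 1.1223 7.0397 7.3843 12.9064

Derivation:
Step 0: x=[4.0000 4.0000 11.0000 13.0000] v=[0.0000 -2.0000 0.0000 0.0000]
Step 1: x=[3.8400 3.8800 10.8000 13.0400] v=[-0.8000 -0.6000 -1.0000 0.2000]
Step 2: x=[3.5280 4.0352 10.4128 13.1104] v=[-1.5600 0.7760 -1.9360 0.3520]
Step 3: x=[3.0952 4.4252 9.8784 13.1929] v=[-2.1642 1.9501 -2.6720 0.4125]
Step 4: x=[2.5918 4.9801 9.2585 13.2628] v=[-2.5172 2.7747 -3.0997 0.3496]
Step 5: x=[2.0802 5.6106 8.6276 13.2925] v=[-2.5579 3.1527 -3.1545 0.1487]
Step 6: x=[1.6266 6.2206 8.0626 13.2556] v=[-2.2679 3.0500 -2.8249 -0.1843]
Step 7: x=[1.2917 6.7205 7.6317 13.1310] v=[-1.6744 2.4996 -2.1547 -0.6229]
Step 8: x=[1.1223 7.0397 7.3843 12.9064] v=[-0.8470 1.5961 -1.2371 -1.1228]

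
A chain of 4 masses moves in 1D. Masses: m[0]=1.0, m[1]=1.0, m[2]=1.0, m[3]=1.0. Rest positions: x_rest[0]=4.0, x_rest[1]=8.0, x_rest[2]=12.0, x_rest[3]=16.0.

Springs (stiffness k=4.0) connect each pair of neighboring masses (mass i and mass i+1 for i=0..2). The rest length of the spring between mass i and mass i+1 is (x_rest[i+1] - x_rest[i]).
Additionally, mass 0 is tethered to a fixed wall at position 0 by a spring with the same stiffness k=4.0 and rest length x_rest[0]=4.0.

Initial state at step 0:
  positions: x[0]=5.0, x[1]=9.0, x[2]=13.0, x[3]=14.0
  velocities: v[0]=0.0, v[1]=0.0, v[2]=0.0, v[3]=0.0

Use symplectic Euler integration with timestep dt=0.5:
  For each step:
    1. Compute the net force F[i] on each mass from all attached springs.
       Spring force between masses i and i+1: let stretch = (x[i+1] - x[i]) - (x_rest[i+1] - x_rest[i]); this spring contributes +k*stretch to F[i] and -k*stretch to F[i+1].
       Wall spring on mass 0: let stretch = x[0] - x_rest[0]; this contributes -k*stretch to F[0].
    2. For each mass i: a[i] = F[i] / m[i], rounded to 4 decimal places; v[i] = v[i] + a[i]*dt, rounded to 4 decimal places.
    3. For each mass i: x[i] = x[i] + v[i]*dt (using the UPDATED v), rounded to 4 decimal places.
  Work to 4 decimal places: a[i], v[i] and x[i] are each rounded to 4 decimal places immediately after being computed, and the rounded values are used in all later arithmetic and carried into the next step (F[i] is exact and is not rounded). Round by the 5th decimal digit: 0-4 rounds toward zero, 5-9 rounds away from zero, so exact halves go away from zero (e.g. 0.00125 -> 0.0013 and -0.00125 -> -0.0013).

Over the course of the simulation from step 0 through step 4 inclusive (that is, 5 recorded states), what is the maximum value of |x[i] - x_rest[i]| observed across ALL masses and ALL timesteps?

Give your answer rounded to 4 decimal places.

Step 0: x=[5.0000 9.0000 13.0000 14.0000] v=[0.0000 0.0000 0.0000 0.0000]
Step 1: x=[4.0000 9.0000 10.0000 17.0000] v=[-2.0000 0.0000 -6.0000 6.0000]
Step 2: x=[4.0000 5.0000 13.0000 17.0000] v=[0.0000 -8.0000 6.0000 0.0000]
Step 3: x=[1.0000 8.0000 12.0000 17.0000] v=[-6.0000 6.0000 -2.0000 0.0000]
Step 4: x=[4.0000 8.0000 12.0000 16.0000] v=[6.0000 0.0000 0.0000 -2.0000]
Max displacement = 3.0000

Answer: 3.0000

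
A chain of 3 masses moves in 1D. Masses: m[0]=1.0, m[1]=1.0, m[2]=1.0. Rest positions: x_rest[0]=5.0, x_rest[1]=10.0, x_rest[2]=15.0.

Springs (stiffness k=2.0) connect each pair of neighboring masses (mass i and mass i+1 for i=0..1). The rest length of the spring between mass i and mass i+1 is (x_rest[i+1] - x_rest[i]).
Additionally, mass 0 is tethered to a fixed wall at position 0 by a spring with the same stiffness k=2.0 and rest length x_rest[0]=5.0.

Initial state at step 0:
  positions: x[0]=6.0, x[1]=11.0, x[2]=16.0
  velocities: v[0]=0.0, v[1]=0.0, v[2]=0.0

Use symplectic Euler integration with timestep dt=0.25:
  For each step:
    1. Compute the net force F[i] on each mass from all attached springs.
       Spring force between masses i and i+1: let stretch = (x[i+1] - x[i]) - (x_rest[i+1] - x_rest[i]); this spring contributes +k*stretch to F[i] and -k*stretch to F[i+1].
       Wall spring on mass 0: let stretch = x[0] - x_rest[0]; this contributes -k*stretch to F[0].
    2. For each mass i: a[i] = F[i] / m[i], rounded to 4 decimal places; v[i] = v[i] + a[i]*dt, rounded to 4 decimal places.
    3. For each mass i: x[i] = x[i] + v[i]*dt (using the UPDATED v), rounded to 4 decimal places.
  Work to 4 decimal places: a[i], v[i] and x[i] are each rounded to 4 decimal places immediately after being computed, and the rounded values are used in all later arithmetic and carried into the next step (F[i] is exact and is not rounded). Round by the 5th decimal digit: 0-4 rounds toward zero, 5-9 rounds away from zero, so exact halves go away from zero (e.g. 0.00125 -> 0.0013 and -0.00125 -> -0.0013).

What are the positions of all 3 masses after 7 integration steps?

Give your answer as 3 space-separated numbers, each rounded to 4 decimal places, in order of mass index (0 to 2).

Answer: 4.8724 10.1952 15.7562

Derivation:
Step 0: x=[6.0000 11.0000 16.0000] v=[0.0000 0.0000 0.0000]
Step 1: x=[5.8750 11.0000 16.0000] v=[-0.5000 0.0000 0.0000]
Step 2: x=[5.6563 10.9844 16.0000] v=[-0.8750 -0.0625 0.0000]
Step 3: x=[5.3965 10.9297 15.9981] v=[-1.0391 -0.2188 -0.0078]
Step 4: x=[5.1538 10.8169 15.9876] v=[-0.9708 -0.4512 -0.0420]
Step 5: x=[4.9748 10.6426 15.9558] v=[-0.7162 -0.6974 -0.1274]
Step 6: x=[4.8824 10.4239 15.8848] v=[-0.3697 -0.8747 -0.2840]
Step 7: x=[4.8724 10.1952 15.7562] v=[-0.0402 -0.9150 -0.5145]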